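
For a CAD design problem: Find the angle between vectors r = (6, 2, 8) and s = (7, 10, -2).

r·s = 6·7 + 2·10 + 8·(-2) = 42 + 20 - 16 = 46
|r| = √(6² + 2² + 8²) = √104 ≈ 10.2
|s| = √(7² + 10² + (-2)²) = √153 ≈ 12.37
cos θ = (r·s)/(|r||s|) = 46/(10.2·12.37) ≈ 0.3647
θ = arccos(0.3647) ≈ 68.61°

68.61°


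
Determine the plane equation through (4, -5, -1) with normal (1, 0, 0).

The plane through P with normal n = (a, b, c) satisfies n·(r - P) = 0,
i.e. ax + by + cz = a·x₀ + b·y₀ + c·z₀.
d = 1·4 + 0·(-5) + 0·(-1)
  = 4 + 0 + 0
  = 4
Equation: x = 4

x = 4


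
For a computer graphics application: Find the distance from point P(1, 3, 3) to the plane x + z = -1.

distance = |a·x₀ + b·y₀ + c·z₀ - d| / √(a² + b² + c²)
  = |1·1 + 0·3 + 1·3 - (-1)| / √(1² + 0² + 1²)
  = |1 + 0 + 3 + 1| / √(1 + 0 + 1)
  = |5| / √2
  = 5 / 1.414
  ≈ 3.536

3.536


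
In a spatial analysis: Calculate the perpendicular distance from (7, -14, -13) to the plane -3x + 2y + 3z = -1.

distance = |a·x₀ + b·y₀ + c·z₀ - d| / √(a² + b² + c²)
  = |(-3)·7 + 2·(-14) + 3·(-13) - (-1)| / √((-3)² + 2² + 3²)
  = |-21 - 28 - 39 + 1| / √(9 + 4 + 9)
  = |-87| / √22
  = 87 / 4.69
  ≈ 18.55

18.55


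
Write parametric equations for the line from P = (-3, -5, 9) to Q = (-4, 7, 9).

Direction vector d = Q - P = (-4 + 3, 7 + 5, 9 - 9) = (-1, 12, 0)
Parametric form r = P + t·d:
x = -3 - t, y = -5 + 12t, z = 9

x = -3 - t, y = -5 + 12t, z = 9


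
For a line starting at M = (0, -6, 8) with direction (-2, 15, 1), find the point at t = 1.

P(t) = M + t·d
  = (0 + (-2)·1, -6 + 15·1, 8 + 1·1)
  = (0 - 2, -6 + 15, 8 + 1)
  = (-2, 9, 9)

(-2, 9, 9)


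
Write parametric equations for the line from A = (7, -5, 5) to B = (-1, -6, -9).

Direction vector d = B - A = (-1 - 7, -6 + 5, -9 - 5) = (-8, -1, -14)
Parametric form r = A + t·d:
x = 7 - 8t, y = -5 - t, z = 5 - 14t

x = 7 - 8t, y = -5 - t, z = 5 - 14t


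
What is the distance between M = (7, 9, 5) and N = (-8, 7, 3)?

d = √[(x₂-x₁)² + (y₂-y₁)² + (z₂-z₁)²]
  = √[(-15)² + (-2)² + (-2)²]
  = √[225 + 4 + 4]
  = √233
  ≈ 15.26

15.26


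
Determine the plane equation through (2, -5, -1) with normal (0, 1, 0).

The plane through P with normal n = (a, b, c) satisfies n·(r - P) = 0,
i.e. ax + by + cz = a·x₀ + b·y₀ + c·z₀.
d = 0·2 + 1·(-5) + 0·(-1)
  = 0 - 5 + 0
  = -5
Equation: y = -5

y = -5


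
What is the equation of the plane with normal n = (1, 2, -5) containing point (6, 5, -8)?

The plane through P with normal n = (a, b, c) satisfies n·(r - P) = 0,
i.e. ax + by + cz = a·x₀ + b·y₀ + c·z₀.
d = 1·6 + 2·5 + (-5)·(-8)
  = 6 + 10 + 40
  = 56
Equation: x + 2y - 5z = 56

x + 2y - 5z = 56


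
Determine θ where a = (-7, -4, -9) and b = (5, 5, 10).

a·b = (-7)·5 + (-4)·5 + (-9)·10 = -35 - 20 - 90 = -145
|a| = √((-7)² + (-4)² + (-9)²) = √146 ≈ 12.08
|b| = √(5² + 5² + 10²) = √150 ≈ 12.25
cos θ = (a·b)/(|a||b|) = -145/(12.08·12.25) ≈ -0.9798
θ = arccos(-0.9798) ≈ 168.5°

168.5°


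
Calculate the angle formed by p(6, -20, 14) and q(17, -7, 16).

p·q = 6·17 + (-20)·(-7) + 14·16 = 102 + 140 + 224 = 466
|p| = √(6² + (-20)² + 14²) = √632 ≈ 25.14
|q| = √(17² + (-7)² + 16²) = √594 ≈ 24.37
cos θ = (p·q)/(|p||q|) = 466/(25.14·24.37) ≈ 0.7606
θ = arccos(0.7606) ≈ 40.49°

40.49°


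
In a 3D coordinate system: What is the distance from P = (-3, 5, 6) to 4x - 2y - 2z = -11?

distance = |a·x₀ + b·y₀ + c·z₀ - d| / √(a² + b² + c²)
  = |4·(-3) + (-2)·5 + (-2)·6 - (-11)| / √(4² + (-2)² + (-2)²)
  = |-12 - 10 - 12 + 11| / √(16 + 4 + 4)
  = |-23| / √24
  = 23 / 4.899
  ≈ 4.695

4.695


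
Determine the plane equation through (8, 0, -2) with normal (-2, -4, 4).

The plane through P with normal n = (a, b, c) satisfies n·(r - P) = 0,
i.e. ax + by + cz = a·x₀ + b·y₀ + c·z₀.
d = (-2)·8 + (-4)·0 + 4·(-2)
  = -16 + 0 - 8
  = -24
Equation: -2x - 4y + 4z = -24

-2x - 4y + 4z = -24


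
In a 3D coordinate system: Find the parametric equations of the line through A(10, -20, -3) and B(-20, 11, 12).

Direction vector d = B - A = (-20 - 10, 11 + 20, 12 + 3) = (-30, 31, 15)
Parametric form r = A + t·d:
x = 10 - 30t, y = -20 + 31t, z = -3 + 15t

x = 10 - 30t, y = -20 + 31t, z = -3 + 15t


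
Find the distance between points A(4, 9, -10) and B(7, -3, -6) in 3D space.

d = √[(x₂-x₁)² + (y₂-y₁)² + (z₂-z₁)²]
  = √[3² + (-12)² + 4²]
  = √[9 + 144 + 16]
  = √169
  ≈ 13

13


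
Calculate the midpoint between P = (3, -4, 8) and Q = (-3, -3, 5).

M = ((x₁+x₂)/2, (y₁+y₂)/2, (z₁+z₂)/2)
  = ((3 - 3)/2, (-4 - 3)/2, (8 + 5)/2)
  = (0/2, -7/2, 13/2)
  = (0, -3.5, 6.5)

(0, -3.5, 6.5)


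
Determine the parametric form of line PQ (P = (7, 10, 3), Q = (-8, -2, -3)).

Direction vector d = Q - P = (-8 - 7, -2 - 10, -3 - 3) = (-15, -12, -6)
Parametric form r = P + t·d:
x = 7 - 15t, y = 10 - 12t, z = 3 - 6t

x = 7 - 15t, y = 10 - 12t, z = 3 - 6t


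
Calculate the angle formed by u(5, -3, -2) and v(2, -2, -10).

u·v = 5·2 + (-3)·(-2) + (-2)·(-10) = 10 + 6 + 20 = 36
|u| = √(5² + (-3)² + (-2)²) = √38 ≈ 6.164
|v| = √(2² + (-2)² + (-10)²) = √108 ≈ 10.39
cos θ = (u·v)/(|u||v|) = 36/(6.164·10.39) ≈ 0.562
θ = arccos(0.562) ≈ 55.81°

55.81°


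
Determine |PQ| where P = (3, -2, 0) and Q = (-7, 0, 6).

d = √[(x₂-x₁)² + (y₂-y₁)² + (z₂-z₁)²]
  = √[(-10)² + 2² + 6²]
  = √[100 + 4 + 36]
  = √140
  ≈ 11.83

11.83


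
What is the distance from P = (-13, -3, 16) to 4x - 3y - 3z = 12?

distance = |a·x₀ + b·y₀ + c·z₀ - d| / √(a² + b² + c²)
  = |4·(-13) + (-3)·(-3) + (-3)·16 - 12| / √(4² + (-3)² + (-3)²)
  = |-52 + 9 - 48 - 12| / √(16 + 9 + 9)
  = |-103| / √34
  = 103 / 5.831
  ≈ 17.66

17.66


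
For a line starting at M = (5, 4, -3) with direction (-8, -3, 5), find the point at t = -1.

P(t) = M + t·d
  = (5 + (-8)·(-1), 4 + (-3)·(-1), -3 + 5·(-1))
  = (5 + 8, 4 + 3, -3 - 5)
  = (13, 7, -8)

(13, 7, -8)


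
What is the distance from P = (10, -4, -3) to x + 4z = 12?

distance = |a·x₀ + b·y₀ + c·z₀ - d| / √(a² + b² + c²)
  = |1·10 + 0·(-4) + 4·(-3) - 12| / √(1² + 0² + 4²)
  = |10 + 0 - 12 - 12| / √(1 + 0 + 16)
  = |-14| / √17
  = 14 / 4.123
  ≈ 3.395

3.395


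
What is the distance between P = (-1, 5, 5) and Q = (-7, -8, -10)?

d = √[(x₂-x₁)² + (y₂-y₁)² + (z₂-z₁)²]
  = √[(-6)² + (-13)² + (-15)²]
  = √[36 + 169 + 225]
  = √430
  ≈ 20.74

20.74


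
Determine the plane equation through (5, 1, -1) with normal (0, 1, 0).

The plane through P with normal n = (a, b, c) satisfies n·(r - P) = 0,
i.e. ax + by + cz = a·x₀ + b·y₀ + c·z₀.
d = 0·5 + 1·1 + 0·(-1)
  = 0 + 1 + 0
  = 1
Equation: y = 1

y = 1


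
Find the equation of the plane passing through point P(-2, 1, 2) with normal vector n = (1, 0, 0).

The plane through P with normal n = (a, b, c) satisfies n·(r - P) = 0,
i.e. ax + by + cz = a·x₀ + b·y₀ + c·z₀.
d = 1·(-2) + 0·1 + 0·2
  = -2 + 0 + 0
  = -2
Equation: x = -2

x = -2


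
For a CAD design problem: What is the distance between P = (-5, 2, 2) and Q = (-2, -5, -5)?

d = √[(x₂-x₁)² + (y₂-y₁)² + (z₂-z₁)²]
  = √[3² + (-7)² + (-7)²]
  = √[9 + 49 + 49]
  = √107
  ≈ 10.34

10.34


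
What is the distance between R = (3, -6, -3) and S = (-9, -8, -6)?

d = √[(x₂-x₁)² + (y₂-y₁)² + (z₂-z₁)²]
  = √[(-12)² + (-2)² + (-3)²]
  = √[144 + 4 + 9]
  = √157
  ≈ 12.53

12.53


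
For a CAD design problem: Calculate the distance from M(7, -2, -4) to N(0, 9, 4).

d = √[(x₂-x₁)² + (y₂-y₁)² + (z₂-z₁)²]
  = √[(-7)² + 11² + 8²]
  = √[49 + 121 + 64]
  = √234
  ≈ 15.3

15.3


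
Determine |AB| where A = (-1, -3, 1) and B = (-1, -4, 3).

d = √[(x₂-x₁)² + (y₂-y₁)² + (z₂-z₁)²]
  = √[0² + (-1)² + 2²]
  = √[0 + 1 + 4]
  = √5
  ≈ 2.236

2.236


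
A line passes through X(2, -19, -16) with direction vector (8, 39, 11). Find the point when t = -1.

P(t) = X + t·d
  = (2 + 8·(-1), -19 + 39·(-1), -16 + 11·(-1))
  = (2 - 8, -19 - 39, -16 - 11)
  = (-6, -58, -27)

(-6, -58, -27)


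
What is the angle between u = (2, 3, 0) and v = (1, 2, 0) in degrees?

u·v = 2·1 + 3·2 + 0·0 = 2 + 6 + 0 = 8
|u| = √(2² + 3² + 0²) = √13 ≈ 3.606
|v| = √(1² + 2² + 0²) = √5 ≈ 2.236
cos θ = (u·v)/(|u||v|) = 8/(3.606·2.236) ≈ 0.9923
θ = arccos(0.9923) ≈ 7.125°

7.125°


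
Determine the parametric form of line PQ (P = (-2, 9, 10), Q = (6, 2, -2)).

Direction vector d = Q - P = (6 + 2, 2 - 9, -2 - 10) = (8, -7, -12)
Parametric form r = P + t·d:
x = -2 + 8t, y = 9 - 7t, z = 10 - 12t

x = -2 + 8t, y = 9 - 7t, z = 10 - 12t


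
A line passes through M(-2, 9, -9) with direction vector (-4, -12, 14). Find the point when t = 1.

P(t) = M + t·d
  = (-2 + (-4)·1, 9 + (-12)·1, -9 + 14·1)
  = (-2 - 4, 9 - 12, -9 + 14)
  = (-6, -3, 5)

(-6, -3, 5)


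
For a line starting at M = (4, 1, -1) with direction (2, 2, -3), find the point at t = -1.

P(t) = M + t·d
  = (4 + 2·(-1), 1 + 2·(-1), -1 + (-3)·(-1))
  = (4 - 2, 1 - 2, -1 + 3)
  = (2, -1, 2)

(2, -1, 2)


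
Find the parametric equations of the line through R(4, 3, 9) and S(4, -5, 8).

Direction vector d = S - R = (4 - 4, -5 - 3, 8 - 9) = (0, -8, -1)
Parametric form r = R + t·d:
x = 4, y = 3 - 8t, z = 9 - t

x = 4, y = 3 - 8t, z = 9 - t


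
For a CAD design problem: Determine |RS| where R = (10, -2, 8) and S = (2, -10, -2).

d = √[(x₂-x₁)² + (y₂-y₁)² + (z₂-z₁)²]
  = √[(-8)² + (-8)² + (-10)²]
  = √[64 + 64 + 100]
  = √228
  ≈ 15.1

15.1


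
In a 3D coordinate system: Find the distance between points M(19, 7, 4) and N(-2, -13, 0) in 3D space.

d = √[(x₂-x₁)² + (y₂-y₁)² + (z₂-z₁)²]
  = √[(-21)² + (-20)² + (-4)²]
  = √[441 + 400 + 16]
  = √857
  ≈ 29.27

29.27


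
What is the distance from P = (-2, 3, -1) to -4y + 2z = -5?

distance = |a·x₀ + b·y₀ + c·z₀ - d| / √(a² + b² + c²)
  = |0·(-2) + (-4)·3 + 2·(-1) - (-5)| / √(0² + (-4)² + 2²)
  = |0 - 12 - 2 + 5| / √(0 + 16 + 4)
  = |-9| / √20
  = 9 / 4.472
  ≈ 2.012

2.012


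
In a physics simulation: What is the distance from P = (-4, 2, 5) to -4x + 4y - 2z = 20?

distance = |a·x₀ + b·y₀ + c·z₀ - d| / √(a² + b² + c²)
  = |(-4)·(-4) + 4·2 + (-2)·5 - 20| / √((-4)² + 4² + (-2)²)
  = |16 + 8 - 10 - 20| / √(16 + 16 + 4)
  = |-6| / √36
  = 6 / 6
  ≈ 1

1


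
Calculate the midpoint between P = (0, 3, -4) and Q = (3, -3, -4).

M = ((x₁+x₂)/2, (y₁+y₂)/2, (z₁+z₂)/2)
  = ((0 + 3)/2, (3 - 3)/2, (-4 - 4)/2)
  = (3/2, 0/2, -8/2)
  = (1.5, 0, -4)

(1.5, 0, -4)


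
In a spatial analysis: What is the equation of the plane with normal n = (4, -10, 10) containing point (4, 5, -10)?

The plane through P with normal n = (a, b, c) satisfies n·(r - P) = 0,
i.e. ax + by + cz = a·x₀ + b·y₀ + c·z₀.
d = 4·4 + (-10)·5 + 10·(-10)
  = 16 - 50 - 100
  = -134
Equation: 4x - 10y + 10z = -134

4x - 10y + 10z = -134


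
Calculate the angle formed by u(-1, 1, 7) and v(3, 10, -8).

u·v = (-1)·3 + 1·10 + 7·(-8) = -3 + 10 - 56 = -49
|u| = √((-1)² + 1² + 7²) = √51 ≈ 7.141
|v| = √(3² + 10² + (-8)²) = √173 ≈ 13.15
cos θ = (u·v)/(|u||v|) = -49/(7.141·13.15) ≈ -0.5217
θ = arccos(-0.5217) ≈ 121.4°

121.4°


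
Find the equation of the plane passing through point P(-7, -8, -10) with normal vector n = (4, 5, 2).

The plane through P with normal n = (a, b, c) satisfies n·(r - P) = 0,
i.e. ax + by + cz = a·x₀ + b·y₀ + c·z₀.
d = 4·(-7) + 5·(-8) + 2·(-10)
  = -28 - 40 - 20
  = -88
Equation: 4x + 5y + 2z = -88

4x + 5y + 2z = -88


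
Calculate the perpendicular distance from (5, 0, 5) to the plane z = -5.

distance = |a·x₀ + b·y₀ + c·z₀ - d| / √(a² + b² + c²)
  = |0·5 + 0·0 + 1·5 - (-5)| / √(0² + 0² + 1²)
  = |0 + 0 + 5 + 5| / √(0 + 0 + 1)
  = |10| / √1
  = 10 / 1
  ≈ 10

10


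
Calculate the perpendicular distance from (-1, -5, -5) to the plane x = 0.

distance = |a·x₀ + b·y₀ + c·z₀ - d| / √(a² + b² + c²)
  = |1·(-1) + 0·(-5) + 0·(-5) - 0| / √(1² + 0² + 0²)
  = |-1 + 0 + 0 + 0| / √(1 + 0 + 0)
  = |-1| / √1
  = 1 / 1
  ≈ 1

1


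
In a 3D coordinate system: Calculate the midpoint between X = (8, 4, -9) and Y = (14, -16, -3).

M = ((x₁+x₂)/2, (y₁+y₂)/2, (z₁+z₂)/2)
  = ((8 + 14)/2, (4 - 16)/2, (-9 - 3)/2)
  = (22/2, -12/2, -12/2)
  = (11, -6, -6)

(11, -6, -6)


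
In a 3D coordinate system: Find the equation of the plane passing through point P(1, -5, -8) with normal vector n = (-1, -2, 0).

The plane through P with normal n = (a, b, c) satisfies n·(r - P) = 0,
i.e. ax + by + cz = a·x₀ + b·y₀ + c·z₀.
d = (-1)·1 + (-2)·(-5) + 0·(-8)
  = -1 + 10 + 0
  = 9
Equation: -x - 2y = 9

-x - 2y = 9


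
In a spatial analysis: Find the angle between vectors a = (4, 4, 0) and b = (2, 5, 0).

a·b = 4·2 + 4·5 + 0·0 = 8 + 20 + 0 = 28
|a| = √(4² + 4² + 0²) = √32 ≈ 5.657
|b| = √(2² + 5² + 0²) = √29 ≈ 5.385
cos θ = (a·b)/(|a||b|) = 28/(5.657·5.385) ≈ 0.9191
θ = arccos(0.9191) ≈ 23.2°

23.2°


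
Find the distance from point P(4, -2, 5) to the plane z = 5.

distance = |a·x₀ + b·y₀ + c·z₀ - d| / √(a² + b² + c²)
  = |0·4 + 0·(-2) + 1·5 - 5| / √(0² + 0² + 1²)
  = |0 + 0 + 5 - 5| / √(0 + 0 + 1)
  = |0| / √1
  = 0 / 1
  ≈ 0

0


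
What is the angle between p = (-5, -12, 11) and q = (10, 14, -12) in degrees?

p·q = (-5)·10 + (-12)·14 + 11·(-12) = -50 - 168 - 132 = -350
|p| = √((-5)² + (-12)² + 11²) = √290 ≈ 17.03
|q| = √(10² + 14² + (-12)²) = √440 ≈ 20.98
cos θ = (p·q)/(|p||q|) = -350/(17.03·20.98) ≈ -0.9798
θ = arccos(-0.9798) ≈ 168.5°

168.5°


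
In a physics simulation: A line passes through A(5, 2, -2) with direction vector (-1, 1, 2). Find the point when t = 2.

P(t) = A + t·d
  = (5 + (-1)·2, 2 + 1·2, -2 + 2·2)
  = (5 - 2, 2 + 2, -2 + 4)
  = (3, 4, 2)

(3, 4, 2)


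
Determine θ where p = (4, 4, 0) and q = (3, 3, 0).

p·q = 4·3 + 4·3 + 0·0 = 12 + 12 + 0 = 24
|p| = √(4² + 4² + 0²) = √32 ≈ 5.657
|q| = √(3² + 3² + 0²) = √18 ≈ 4.243
cos θ = (p·q)/(|p||q|) = 24/(5.657·4.243) ≈ 1
θ = arccos(1) ≈ 0°

0°


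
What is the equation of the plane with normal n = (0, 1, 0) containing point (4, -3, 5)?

The plane through P with normal n = (a, b, c) satisfies n·(r - P) = 0,
i.e. ax + by + cz = a·x₀ + b·y₀ + c·z₀.
d = 0·4 + 1·(-3) + 0·5
  = 0 - 3 + 0
  = -3
Equation: y = -3

y = -3


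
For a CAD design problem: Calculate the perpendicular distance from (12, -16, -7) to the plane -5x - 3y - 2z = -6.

distance = |a·x₀ + b·y₀ + c·z₀ - d| / √(a² + b² + c²)
  = |(-5)·12 + (-3)·(-16) + (-2)·(-7) - (-6)| / √((-5)² + (-3)² + (-2)²)
  = |-60 + 48 + 14 + 6| / √(25 + 9 + 4)
  = |8| / √38
  = 8 / 6.164
  ≈ 1.298

1.298


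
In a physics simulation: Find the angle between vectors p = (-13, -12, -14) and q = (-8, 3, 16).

p·q = (-13)·(-8) + (-12)·3 + (-14)·16 = 104 - 36 - 224 = -156
|p| = √((-13)² + (-12)² + (-14)²) = √509 ≈ 22.56
|q| = √((-8)² + 3² + 16²) = √329 ≈ 18.14
cos θ = (p·q)/(|p||q|) = -156/(22.56·18.14) ≈ -0.3812
θ = arccos(-0.3812) ≈ 112.4°

112.4°


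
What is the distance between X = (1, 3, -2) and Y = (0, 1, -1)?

d = √[(x₂-x₁)² + (y₂-y₁)² + (z₂-z₁)²]
  = √[(-1)² + (-2)² + 1²]
  = √[1 + 4 + 1]
  = √6
  ≈ 2.449

2.449


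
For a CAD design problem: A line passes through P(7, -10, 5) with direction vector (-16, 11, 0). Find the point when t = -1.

P(t) = P + t·d
  = (7 + (-16)·(-1), -10 + 11·(-1), 5 + 0·(-1))
  = (7 + 16, -10 - 11, 5 + 0)
  = (23, -21, 5)

(23, -21, 5)


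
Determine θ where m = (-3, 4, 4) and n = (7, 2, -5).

m·n = (-3)·7 + 4·2 + 4·(-5) = -21 + 8 - 20 = -33
|m| = √((-3)² + 4² + 4²) = √41 ≈ 6.403
|n| = √(7² + 2² + (-5)²) = √78 ≈ 8.832
cos θ = (m·n)/(|m||n|) = -33/(6.403·8.832) ≈ -0.5835
θ = arccos(-0.5835) ≈ 125.7°

125.7°


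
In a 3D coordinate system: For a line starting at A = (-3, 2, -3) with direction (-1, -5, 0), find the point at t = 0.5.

P(t) = A + t·d
  = (-3 + (-1)·0.5, 2 + (-5)·0.5, -3 + 0·0.5)
  = (-3 - 0.5, 2 - 2.5, -3 + 0)
  = (-3.5, -0.5, -3)

(-3.5, -0.5, -3)


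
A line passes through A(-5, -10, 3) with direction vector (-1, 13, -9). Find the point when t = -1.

P(t) = A + t·d
  = (-5 + (-1)·(-1), -10 + 13·(-1), 3 + (-9)·(-1))
  = (-5 + 1, -10 - 13, 3 + 9)
  = (-4, -23, 12)

(-4, -23, 12)


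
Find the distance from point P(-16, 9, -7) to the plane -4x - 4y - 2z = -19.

distance = |a·x₀ + b·y₀ + c·z₀ - d| / √(a² + b² + c²)
  = |(-4)·(-16) + (-4)·9 + (-2)·(-7) - (-19)| / √((-4)² + (-4)² + (-2)²)
  = |64 - 36 + 14 + 19| / √(16 + 16 + 4)
  = |61| / √36
  = 61 / 6
  ≈ 10.17

10.17


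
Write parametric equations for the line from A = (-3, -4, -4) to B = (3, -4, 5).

Direction vector d = B - A = (3 + 3, -4 + 4, 5 + 4) = (6, 0, 9)
Parametric form r = A + t·d:
x = -3 + 6t, y = -4, z = -4 + 9t

x = -3 + 6t, y = -4, z = -4 + 9t


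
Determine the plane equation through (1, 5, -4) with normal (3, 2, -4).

The plane through P with normal n = (a, b, c) satisfies n·(r - P) = 0,
i.e. ax + by + cz = a·x₀ + b·y₀ + c·z₀.
d = 3·1 + 2·5 + (-4)·(-4)
  = 3 + 10 + 16
  = 29
Equation: 3x + 2y - 4z = 29

3x + 2y - 4z = 29


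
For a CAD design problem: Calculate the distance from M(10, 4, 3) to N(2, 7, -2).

d = √[(x₂-x₁)² + (y₂-y₁)² + (z₂-z₁)²]
  = √[(-8)² + 3² + (-5)²]
  = √[64 + 9 + 25]
  = √98
  ≈ 9.899

9.899


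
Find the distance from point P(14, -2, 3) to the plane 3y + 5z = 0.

distance = |a·x₀ + b·y₀ + c·z₀ - d| / √(a² + b² + c²)
  = |0·14 + 3·(-2) + 5·3 - 0| / √(0² + 3² + 5²)
  = |0 - 6 + 15 + 0| / √(0 + 9 + 25)
  = |9| / √34
  = 9 / 5.831
  ≈ 1.543

1.543


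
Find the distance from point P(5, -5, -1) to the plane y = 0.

distance = |a·x₀ + b·y₀ + c·z₀ - d| / √(a² + b² + c²)
  = |0·5 + 1·(-5) + 0·(-1) - 0| / √(0² + 1² + 0²)
  = |0 - 5 + 0 + 0| / √(0 + 1 + 0)
  = |-5| / √1
  = 5 / 1
  ≈ 5

5


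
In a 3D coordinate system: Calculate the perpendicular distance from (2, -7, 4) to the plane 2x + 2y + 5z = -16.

distance = |a·x₀ + b·y₀ + c·z₀ - d| / √(a² + b² + c²)
  = |2·2 + 2·(-7) + 5·4 - (-16)| / √(2² + 2² + 5²)
  = |4 - 14 + 20 + 16| / √(4 + 4 + 25)
  = |26| / √33
  = 26 / 5.745
  ≈ 4.526

4.526


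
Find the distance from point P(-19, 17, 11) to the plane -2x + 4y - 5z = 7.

distance = |a·x₀ + b·y₀ + c·z₀ - d| / √(a² + b² + c²)
  = |(-2)·(-19) + 4·17 + (-5)·11 - 7| / √((-2)² + 4² + (-5)²)
  = |38 + 68 - 55 - 7| / √(4 + 16 + 25)
  = |44| / √45
  = 44 / 6.708
  ≈ 6.559

6.559


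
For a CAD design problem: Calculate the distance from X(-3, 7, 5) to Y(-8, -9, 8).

d = √[(x₂-x₁)² + (y₂-y₁)² + (z₂-z₁)²]
  = √[(-5)² + (-16)² + 3²]
  = √[25 + 256 + 9]
  = √290
  ≈ 17.03

17.03


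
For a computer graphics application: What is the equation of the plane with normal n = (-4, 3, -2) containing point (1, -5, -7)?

The plane through P with normal n = (a, b, c) satisfies n·(r - P) = 0,
i.e. ax + by + cz = a·x₀ + b·y₀ + c·z₀.
d = (-4)·1 + 3·(-5) + (-2)·(-7)
  = -4 - 15 + 14
  = -5
Equation: -4x + 3y - 2z = -5

-4x + 3y - 2z = -5


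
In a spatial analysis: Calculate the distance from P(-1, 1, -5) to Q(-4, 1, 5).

d = √[(x₂-x₁)² + (y₂-y₁)² + (z₂-z₁)²]
  = √[(-3)² + 0² + 10²]
  = √[9 + 0 + 100]
  = √109
  ≈ 10.44

10.44


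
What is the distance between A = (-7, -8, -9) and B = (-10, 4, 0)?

d = √[(x₂-x₁)² + (y₂-y₁)² + (z₂-z₁)²]
  = √[(-3)² + 12² + 9²]
  = √[9 + 144 + 81]
  = √234
  ≈ 15.3

15.3


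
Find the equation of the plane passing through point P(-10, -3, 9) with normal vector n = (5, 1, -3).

The plane through P with normal n = (a, b, c) satisfies n·(r - P) = 0,
i.e. ax + by + cz = a·x₀ + b·y₀ + c·z₀.
d = 5·(-10) + 1·(-3) + (-3)·9
  = -50 - 3 - 27
  = -80
Equation: 5x + y - 3z = -80

5x + y - 3z = -80


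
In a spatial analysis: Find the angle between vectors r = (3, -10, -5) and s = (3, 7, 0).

r·s = 3·3 + (-10)·7 + (-5)·0 = 9 - 70 + 0 = -61
|r| = √(3² + (-10)² + (-5)²) = √134 ≈ 11.58
|s| = √(3² + 7² + 0²) = √58 ≈ 7.616
cos θ = (r·s)/(|r||s|) = -61/(11.58·7.616) ≈ -0.6919
θ = arccos(-0.6919) ≈ 133.8°

133.8°


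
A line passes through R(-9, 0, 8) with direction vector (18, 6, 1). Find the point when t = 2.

P(t) = R + t·d
  = (-9 + 18·2, 0 + 6·2, 8 + 1·2)
  = (-9 + 36, 0 + 12, 8 + 2)
  = (27, 12, 10)

(27, 12, 10)


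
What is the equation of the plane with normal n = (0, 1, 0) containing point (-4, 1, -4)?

The plane through P with normal n = (a, b, c) satisfies n·(r - P) = 0,
i.e. ax + by + cz = a·x₀ + b·y₀ + c·z₀.
d = 0·(-4) + 1·1 + 0·(-4)
  = 0 + 1 + 0
  = 1
Equation: y = 1

y = 1


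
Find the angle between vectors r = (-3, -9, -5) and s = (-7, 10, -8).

r·s = (-3)·(-7) + (-9)·10 + (-5)·(-8) = 21 - 90 + 40 = -29
|r| = √((-3)² + (-9)² + (-5)²) = √115 ≈ 10.72
|s| = √((-7)² + 10² + (-8)²) = √213 ≈ 14.59
cos θ = (r·s)/(|r||s|) = -29/(10.72·14.59) ≈ -0.1853
θ = arccos(-0.1853) ≈ 100.7°

100.7°


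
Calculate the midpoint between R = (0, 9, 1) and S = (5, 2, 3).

M = ((x₁+x₂)/2, (y₁+y₂)/2, (z₁+z₂)/2)
  = ((0 + 5)/2, (9 + 2)/2, (1 + 3)/2)
  = (5/2, 11/2, 4/2)
  = (2.5, 5.5, 2)

(2.5, 5.5, 2)


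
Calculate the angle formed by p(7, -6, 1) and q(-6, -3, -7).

p·q = 7·(-6) + (-6)·(-3) + 1·(-7) = -42 + 18 - 7 = -31
|p| = √(7² + (-6)² + 1²) = √86 ≈ 9.274
|q| = √((-6)² + (-3)² + (-7)²) = √94 ≈ 9.695
cos θ = (p·q)/(|p||q|) = -31/(9.274·9.695) ≈ -0.3448
θ = arccos(-0.3448) ≈ 110.2°

110.2°


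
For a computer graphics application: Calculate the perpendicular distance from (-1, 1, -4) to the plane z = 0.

distance = |a·x₀ + b·y₀ + c·z₀ - d| / √(a² + b² + c²)
  = |0·(-1) + 0·1 + 1·(-4) - 0| / √(0² + 0² + 1²)
  = |0 + 0 - 4 + 0| / √(0 + 0 + 1)
  = |-4| / √1
  = 4 / 1
  ≈ 4

4


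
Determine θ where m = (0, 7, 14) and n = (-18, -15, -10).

m·n = 0·(-18) + 7·(-15) + 14·(-10) = 0 - 105 - 140 = -245
|m| = √(0² + 7² + 14²) = √245 ≈ 15.65
|n| = √((-18)² + (-15)² + (-10)²) = √649 ≈ 25.48
cos θ = (m·n)/(|m||n|) = -245/(15.65·25.48) ≈ -0.6144
θ = arccos(-0.6144) ≈ 127.9°

127.9°


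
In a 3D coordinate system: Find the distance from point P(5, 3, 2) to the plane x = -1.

distance = |a·x₀ + b·y₀ + c·z₀ - d| / √(a² + b² + c²)
  = |1·5 + 0·3 + 0·2 - (-1)| / √(1² + 0² + 0²)
  = |5 + 0 + 0 + 1| / √(1 + 0 + 0)
  = |6| / √1
  = 6 / 1
  ≈ 6

6


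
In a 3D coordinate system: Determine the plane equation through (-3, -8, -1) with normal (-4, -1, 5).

The plane through P with normal n = (a, b, c) satisfies n·(r - P) = 0,
i.e. ax + by + cz = a·x₀ + b·y₀ + c·z₀.
d = (-4)·(-3) + (-1)·(-8) + 5·(-1)
  = 12 + 8 - 5
  = 15
Equation: -4x - y + 5z = 15

-4x - y + 5z = 15


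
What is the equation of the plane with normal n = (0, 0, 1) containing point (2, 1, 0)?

The plane through P with normal n = (a, b, c) satisfies n·(r - P) = 0,
i.e. ax + by + cz = a·x₀ + b·y₀ + c·z₀.
d = 0·2 + 0·1 + 1·0
  = 0 + 0 + 0
  = 0
Equation: z = 0

z = 0


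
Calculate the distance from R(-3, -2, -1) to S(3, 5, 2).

d = √[(x₂-x₁)² + (y₂-y₁)² + (z₂-z₁)²]
  = √[6² + 7² + 3²]
  = √[36 + 49 + 9]
  = √94
  ≈ 9.695

9.695


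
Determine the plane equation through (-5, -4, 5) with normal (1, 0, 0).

The plane through P with normal n = (a, b, c) satisfies n·(r - P) = 0,
i.e. ax + by + cz = a·x₀ + b·y₀ + c·z₀.
d = 1·(-5) + 0·(-4) + 0·5
  = -5 + 0 + 0
  = -5
Equation: x = -5

x = -5


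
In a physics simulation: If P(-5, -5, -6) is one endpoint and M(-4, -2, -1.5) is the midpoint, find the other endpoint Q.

Q = 2M - P
  = (2·(-4) - (-5), 2·(-2) - (-5), 2·(-1.5) - (-6))
  = (-8 + 5, -4 + 5, -3 + 6)
  = (-3, 1, 3)

(-3, 1, 3)


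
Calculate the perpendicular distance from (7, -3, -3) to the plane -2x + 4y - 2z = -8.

distance = |a·x₀ + b·y₀ + c·z₀ - d| / √(a² + b² + c²)
  = |(-2)·7 + 4·(-3) + (-2)·(-3) - (-8)| / √((-2)² + 4² + (-2)²)
  = |-14 - 12 + 6 + 8| / √(4 + 16 + 4)
  = |-12| / √24
  = 12 / 4.899
  ≈ 2.449

2.449


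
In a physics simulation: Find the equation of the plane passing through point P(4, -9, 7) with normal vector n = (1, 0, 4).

The plane through P with normal n = (a, b, c) satisfies n·(r - P) = 0,
i.e. ax + by + cz = a·x₀ + b·y₀ + c·z₀.
d = 1·4 + 0·(-9) + 4·7
  = 4 + 0 + 28
  = 32
Equation: x + 4z = 32

x + 4z = 32


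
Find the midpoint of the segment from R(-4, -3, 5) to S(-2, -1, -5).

M = ((x₁+x₂)/2, (y₁+y₂)/2, (z₁+z₂)/2)
  = ((-4 - 2)/2, (-3 - 1)/2, (5 - 5)/2)
  = (-6/2, -4/2, 0/2)
  = (-3, -2, 0)

(-3, -2, 0)


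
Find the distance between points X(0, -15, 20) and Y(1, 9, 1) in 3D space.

d = √[(x₂-x₁)² + (y₂-y₁)² + (z₂-z₁)²]
  = √[1² + 24² + (-19)²]
  = √[1 + 576 + 361]
  = √938
  ≈ 30.63

30.63


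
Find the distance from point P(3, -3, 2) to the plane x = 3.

distance = |a·x₀ + b·y₀ + c·z₀ - d| / √(a² + b² + c²)
  = |1·3 + 0·(-3) + 0·2 - 3| / √(1² + 0² + 0²)
  = |3 + 0 + 0 - 3| / √(1 + 0 + 0)
  = |0| / √1
  = 0 / 1
  ≈ 0

0


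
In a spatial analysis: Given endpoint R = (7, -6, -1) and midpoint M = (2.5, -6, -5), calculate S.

S = 2M - R
  = (2·2.5 - 7, 2·(-6) - (-6), 2·(-5) - (-1))
  = (5 - 7, -12 + 6, -10 + 1)
  = (-2, -6, -9)

(-2, -6, -9)


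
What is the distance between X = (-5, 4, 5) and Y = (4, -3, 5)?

d = √[(x₂-x₁)² + (y₂-y₁)² + (z₂-z₁)²]
  = √[9² + (-7)² + 0²]
  = √[81 + 49 + 0]
  = √130
  ≈ 11.4

11.4


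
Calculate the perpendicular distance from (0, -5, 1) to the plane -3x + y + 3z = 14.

distance = |a·x₀ + b·y₀ + c·z₀ - d| / √(a² + b² + c²)
  = |(-3)·0 + 1·(-5) + 3·1 - 14| / √((-3)² + 1² + 3²)
  = |0 - 5 + 3 - 14| / √(9 + 1 + 9)
  = |-16| / √19
  = 16 / 4.359
  ≈ 3.671

3.671


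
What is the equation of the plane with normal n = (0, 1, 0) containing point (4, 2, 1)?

The plane through P with normal n = (a, b, c) satisfies n·(r - P) = 0,
i.e. ax + by + cz = a·x₀ + b·y₀ + c·z₀.
d = 0·4 + 1·2 + 0·1
  = 0 + 2 + 0
  = 2
Equation: y = 2

y = 2


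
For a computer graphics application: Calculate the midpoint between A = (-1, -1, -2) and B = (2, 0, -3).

M = ((x₁+x₂)/2, (y₁+y₂)/2, (z₁+z₂)/2)
  = ((-1 + 2)/2, (-1 + 0)/2, (-2 - 3)/2)
  = (1/2, -1/2, -5/2)
  = (0.5, -0.5, -2.5)

(0.5, -0.5, -2.5)


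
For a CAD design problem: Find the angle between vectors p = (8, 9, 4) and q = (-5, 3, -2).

p·q = 8·(-5) + 9·3 + 4·(-2) = -40 + 27 - 8 = -21
|p| = √(8² + 9² + 4²) = √161 ≈ 12.69
|q| = √((-5)² + 3² + (-2)²) = √38 ≈ 6.164
cos θ = (p·q)/(|p||q|) = -21/(12.69·6.164) ≈ -0.2685
θ = arccos(-0.2685) ≈ 105.6°

105.6°


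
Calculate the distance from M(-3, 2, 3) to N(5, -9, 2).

d = √[(x₂-x₁)² + (y₂-y₁)² + (z₂-z₁)²]
  = √[8² + (-11)² + (-1)²]
  = √[64 + 121 + 1]
  = √186
  ≈ 13.64

13.64


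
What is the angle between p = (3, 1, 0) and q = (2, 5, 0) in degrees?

p·q = 3·2 + 1·5 + 0·0 = 6 + 5 + 0 = 11
|p| = √(3² + 1² + 0²) = √10 ≈ 3.162
|q| = √(2² + 5² + 0²) = √29 ≈ 5.385
cos θ = (p·q)/(|p||q|) = 11/(3.162·5.385) ≈ 0.6459
θ = arccos(0.6459) ≈ 49.76°

49.76°


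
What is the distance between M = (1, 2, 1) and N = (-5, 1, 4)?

d = √[(x₂-x₁)² + (y₂-y₁)² + (z₂-z₁)²]
  = √[(-6)² + (-1)² + 3²]
  = √[36 + 1 + 9]
  = √46
  ≈ 6.782

6.782


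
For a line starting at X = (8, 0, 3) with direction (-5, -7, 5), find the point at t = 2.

P(t) = X + t·d
  = (8 + (-5)·2, 0 + (-7)·2, 3 + 5·2)
  = (8 - 10, 0 - 14, 3 + 10)
  = (-2, -14, 13)

(-2, -14, 13)


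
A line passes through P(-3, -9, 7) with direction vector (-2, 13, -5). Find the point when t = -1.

P(t) = P + t·d
  = (-3 + (-2)·(-1), -9 + 13·(-1), 7 + (-5)·(-1))
  = (-3 + 2, -9 - 13, 7 + 5)
  = (-1, -22, 12)

(-1, -22, 12)


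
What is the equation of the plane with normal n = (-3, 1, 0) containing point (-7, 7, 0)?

The plane through P with normal n = (a, b, c) satisfies n·(r - P) = 0,
i.e. ax + by + cz = a·x₀ + b·y₀ + c·z₀.
d = (-3)·(-7) + 1·7 + 0·0
  = 21 + 7 + 0
  = 28
Equation: -3x + y = 28

-3x + y = 28


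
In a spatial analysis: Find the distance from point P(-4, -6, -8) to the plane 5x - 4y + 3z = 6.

distance = |a·x₀ + b·y₀ + c·z₀ - d| / √(a² + b² + c²)
  = |5·(-4) + (-4)·(-6) + 3·(-8) - 6| / √(5² + (-4)² + 3²)
  = |-20 + 24 - 24 - 6| / √(25 + 16 + 9)
  = |-26| / √50
  = 26 / 7.071
  ≈ 3.677

3.677


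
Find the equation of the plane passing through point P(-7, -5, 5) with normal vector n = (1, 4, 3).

The plane through P with normal n = (a, b, c) satisfies n·(r - P) = 0,
i.e. ax + by + cz = a·x₀ + b·y₀ + c·z₀.
d = 1·(-7) + 4·(-5) + 3·5
  = -7 - 20 + 15
  = -12
Equation: x + 4y + 3z = -12

x + 4y + 3z = -12


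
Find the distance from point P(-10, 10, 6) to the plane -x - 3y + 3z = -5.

distance = |a·x₀ + b·y₀ + c·z₀ - d| / √(a² + b² + c²)
  = |(-1)·(-10) + (-3)·10 + 3·6 - (-5)| / √((-1)² + (-3)² + 3²)
  = |10 - 30 + 18 + 5| / √(1 + 9 + 9)
  = |3| / √19
  = 3 / 4.359
  ≈ 0.6882

0.6882


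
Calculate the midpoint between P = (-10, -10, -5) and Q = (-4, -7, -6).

M = ((x₁+x₂)/2, (y₁+y₂)/2, (z₁+z₂)/2)
  = ((-10 - 4)/2, (-10 - 7)/2, (-5 - 6)/2)
  = (-14/2, -17/2, -11/2)
  = (-7, -8.5, -5.5)

(-7, -8.5, -5.5)


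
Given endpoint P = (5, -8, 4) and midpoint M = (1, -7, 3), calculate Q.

Q = 2M - P
  = (2·1 - 5, 2·(-7) - (-8), 2·3 - 4)
  = (2 - 5, -14 + 8, 6 - 4)
  = (-3, -6, 2)

(-3, -6, 2)


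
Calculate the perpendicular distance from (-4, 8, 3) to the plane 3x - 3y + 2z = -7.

distance = |a·x₀ + b·y₀ + c·z₀ - d| / √(a² + b² + c²)
  = |3·(-4) + (-3)·8 + 2·3 - (-7)| / √(3² + (-3)² + 2²)
  = |-12 - 24 + 6 + 7| / √(9 + 9 + 4)
  = |-23| / √22
  = 23 / 4.69
  ≈ 4.904

4.904


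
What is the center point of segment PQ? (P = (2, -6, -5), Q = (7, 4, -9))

M = ((x₁+x₂)/2, (y₁+y₂)/2, (z₁+z₂)/2)
  = ((2 + 7)/2, (-6 + 4)/2, (-5 - 9)/2)
  = (9/2, -2/2, -14/2)
  = (4.5, -1, -7)

(4.5, -1, -7)


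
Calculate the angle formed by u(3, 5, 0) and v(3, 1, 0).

u·v = 3·3 + 5·1 + 0·0 = 9 + 5 + 0 = 14
|u| = √(3² + 5² + 0²) = √34 ≈ 5.831
|v| = √(3² + 1² + 0²) = √10 ≈ 3.162
cos θ = (u·v)/(|u||v|) = 14/(5.831·3.162) ≈ 0.7593
θ = arccos(0.7593) ≈ 40.6°

40.6°


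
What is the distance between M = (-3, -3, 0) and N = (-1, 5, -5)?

d = √[(x₂-x₁)² + (y₂-y₁)² + (z₂-z₁)²]
  = √[2² + 8² + (-5)²]
  = √[4 + 64 + 25]
  = √93
  ≈ 9.644

9.644


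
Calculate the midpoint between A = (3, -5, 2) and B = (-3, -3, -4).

M = ((x₁+x₂)/2, (y₁+y₂)/2, (z₁+z₂)/2)
  = ((3 - 3)/2, (-5 - 3)/2, (2 - 4)/2)
  = (0/2, -8/2, -2/2)
  = (0, -4, -1)

(0, -4, -1)


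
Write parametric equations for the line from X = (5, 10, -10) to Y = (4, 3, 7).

Direction vector d = Y - X = (4 - 5, 3 - 10, 7 + 10) = (-1, -7, 17)
Parametric form r = X + t·d:
x = 5 - t, y = 10 - 7t, z = -10 + 17t

x = 5 - t, y = 10 - 7t, z = -10 + 17t


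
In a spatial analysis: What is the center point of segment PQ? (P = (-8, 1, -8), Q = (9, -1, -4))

M = ((x₁+x₂)/2, (y₁+y₂)/2, (z₁+z₂)/2)
  = ((-8 + 9)/2, (1 - 1)/2, (-8 - 4)/2)
  = (1/2, 0/2, -12/2)
  = (0.5, 0, -6)

(0.5, 0, -6)


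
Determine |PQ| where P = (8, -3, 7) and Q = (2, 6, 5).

d = √[(x₂-x₁)² + (y₂-y₁)² + (z₂-z₁)²]
  = √[(-6)² + 9² + (-2)²]
  = √[36 + 81 + 4]
  = √121
  ≈ 11

11


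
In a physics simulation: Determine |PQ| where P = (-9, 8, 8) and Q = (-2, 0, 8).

d = √[(x₂-x₁)² + (y₂-y₁)² + (z₂-z₁)²]
  = √[7² + (-8)² + 0²]
  = √[49 + 64 + 0]
  = √113
  ≈ 10.63

10.63


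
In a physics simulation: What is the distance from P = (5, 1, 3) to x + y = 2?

distance = |a·x₀ + b·y₀ + c·z₀ - d| / √(a² + b² + c²)
  = |1·5 + 1·1 + 0·3 - 2| / √(1² + 1² + 0²)
  = |5 + 1 + 0 - 2| / √(1 + 1 + 0)
  = |4| / √2
  = 4 / 1.414
  ≈ 2.828

2.828


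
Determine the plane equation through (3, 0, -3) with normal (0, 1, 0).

The plane through P with normal n = (a, b, c) satisfies n·(r - P) = 0,
i.e. ax + by + cz = a·x₀ + b·y₀ + c·z₀.
d = 0·3 + 1·0 + 0·(-3)
  = 0 + 0 + 0
  = 0
Equation: y = 0

y = 0


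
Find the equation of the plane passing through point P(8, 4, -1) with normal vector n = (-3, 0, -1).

The plane through P with normal n = (a, b, c) satisfies n·(r - P) = 0,
i.e. ax + by + cz = a·x₀ + b·y₀ + c·z₀.
d = (-3)·8 + 0·4 + (-1)·(-1)
  = -24 + 0 + 1
  = -23
Equation: -3x - z = -23

-3x - z = -23


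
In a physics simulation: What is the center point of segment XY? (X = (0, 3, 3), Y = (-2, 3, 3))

M = ((x₁+x₂)/2, (y₁+y₂)/2, (z₁+z₂)/2)
  = ((0 - 2)/2, (3 + 3)/2, (3 + 3)/2)
  = (-2/2, 6/2, 6/2)
  = (-1, 3, 3)

(-1, 3, 3)


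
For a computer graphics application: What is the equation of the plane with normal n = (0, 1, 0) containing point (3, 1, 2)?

The plane through P with normal n = (a, b, c) satisfies n·(r - P) = 0,
i.e. ax + by + cz = a·x₀ + b·y₀ + c·z₀.
d = 0·3 + 1·1 + 0·2
  = 0 + 1 + 0
  = 1
Equation: y = 1

y = 1


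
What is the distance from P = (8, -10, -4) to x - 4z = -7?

distance = |a·x₀ + b·y₀ + c·z₀ - d| / √(a² + b² + c²)
  = |1·8 + 0·(-10) + (-4)·(-4) - (-7)| / √(1² + 0² + (-4)²)
  = |8 + 0 + 16 + 7| / √(1 + 0 + 16)
  = |31| / √17
  = 31 / 4.123
  ≈ 7.519

7.519


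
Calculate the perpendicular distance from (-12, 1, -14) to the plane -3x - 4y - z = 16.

distance = |a·x₀ + b·y₀ + c·z₀ - d| / √(a² + b² + c²)
  = |(-3)·(-12) + (-4)·1 + (-1)·(-14) - 16| / √((-3)² + (-4)² + (-1)²)
  = |36 - 4 + 14 - 16| / √(9 + 16 + 1)
  = |30| / √26
  = 30 / 5.099
  ≈ 5.883

5.883


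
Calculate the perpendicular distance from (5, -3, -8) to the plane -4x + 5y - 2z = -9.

distance = |a·x₀ + b·y₀ + c·z₀ - d| / √(a² + b² + c²)
  = |(-4)·5 + 5·(-3) + (-2)·(-8) - (-9)| / √((-4)² + 5² + (-2)²)
  = |-20 - 15 + 16 + 9| / √(16 + 25 + 4)
  = |-10| / √45
  = 10 / 6.708
  ≈ 1.491

1.491


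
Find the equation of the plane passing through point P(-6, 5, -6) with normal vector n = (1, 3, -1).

The plane through P with normal n = (a, b, c) satisfies n·(r - P) = 0,
i.e. ax + by + cz = a·x₀ + b·y₀ + c·z₀.
d = 1·(-6) + 3·5 + (-1)·(-6)
  = -6 + 15 + 6
  = 15
Equation: x + 3y - z = 15

x + 3y - z = 15


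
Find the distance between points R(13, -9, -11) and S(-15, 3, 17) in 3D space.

d = √[(x₂-x₁)² + (y₂-y₁)² + (z₂-z₁)²]
  = √[(-28)² + 12² + 28²]
  = √[784 + 144 + 784]
  = √1712
  ≈ 41.38

41.38


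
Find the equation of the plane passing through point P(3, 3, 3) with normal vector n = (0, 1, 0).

The plane through P with normal n = (a, b, c) satisfies n·(r - P) = 0,
i.e. ax + by + cz = a·x₀ + b·y₀ + c·z₀.
d = 0·3 + 1·3 + 0·3
  = 0 + 3 + 0
  = 3
Equation: y = 3

y = 3


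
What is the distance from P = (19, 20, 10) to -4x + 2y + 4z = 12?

distance = |a·x₀ + b·y₀ + c·z₀ - d| / √(a² + b² + c²)
  = |(-4)·19 + 2·20 + 4·10 - 12| / √((-4)² + 2² + 4²)
  = |-76 + 40 + 40 - 12| / √(16 + 4 + 16)
  = |-8| / √36
  = 8 / 6
  ≈ 1.333

1.333


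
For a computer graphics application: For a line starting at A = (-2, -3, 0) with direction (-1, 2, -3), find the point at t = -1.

P(t) = A + t·d
  = (-2 + (-1)·(-1), -3 + 2·(-1), 0 + (-3)·(-1))
  = (-2 + 1, -3 - 2, 0 + 3)
  = (-1, -5, 3)

(-1, -5, 3)


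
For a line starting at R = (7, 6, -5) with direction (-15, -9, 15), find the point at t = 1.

P(t) = R + t·d
  = (7 + (-15)·1, 6 + (-9)·1, -5 + 15·1)
  = (7 - 15, 6 - 9, -5 + 15)
  = (-8, -3, 10)

(-8, -3, 10)


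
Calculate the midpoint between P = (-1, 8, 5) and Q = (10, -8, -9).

M = ((x₁+x₂)/2, (y₁+y₂)/2, (z₁+z₂)/2)
  = ((-1 + 10)/2, (8 - 8)/2, (5 - 9)/2)
  = (9/2, 0/2, -4/2)
  = (4.5, 0, -2)

(4.5, 0, -2)


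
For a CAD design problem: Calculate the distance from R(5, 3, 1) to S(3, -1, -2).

d = √[(x₂-x₁)² + (y₂-y₁)² + (z₂-z₁)²]
  = √[(-2)² + (-4)² + (-3)²]
  = √[4 + 16 + 9]
  = √29
  ≈ 5.385

5.385


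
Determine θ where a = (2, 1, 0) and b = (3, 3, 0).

a·b = 2·3 + 1·3 + 0·0 = 6 + 3 + 0 = 9
|a| = √(2² + 1² + 0²) = √5 ≈ 2.236
|b| = √(3² + 3² + 0²) = √18 ≈ 4.243
cos θ = (a·b)/(|a||b|) = 9/(2.236·4.243) ≈ 0.9487
θ = arccos(0.9487) ≈ 18.43°

18.43°


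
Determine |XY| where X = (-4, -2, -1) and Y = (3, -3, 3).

d = √[(x₂-x₁)² + (y₂-y₁)² + (z₂-z₁)²]
  = √[7² + (-1)² + 4²]
  = √[49 + 1 + 16]
  = √66
  ≈ 8.124

8.124


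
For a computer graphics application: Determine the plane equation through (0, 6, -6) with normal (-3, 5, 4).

The plane through P with normal n = (a, b, c) satisfies n·(r - P) = 0,
i.e. ax + by + cz = a·x₀ + b·y₀ + c·z₀.
d = (-3)·0 + 5·6 + 4·(-6)
  = 0 + 30 - 24
  = 6
Equation: -3x + 5y + 4z = 6

-3x + 5y + 4z = 6


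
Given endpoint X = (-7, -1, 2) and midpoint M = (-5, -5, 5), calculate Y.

Y = 2M - X
  = (2·(-5) - (-7), 2·(-5) - (-1), 2·5 - 2)
  = (-10 + 7, -10 + 1, 10 - 2)
  = (-3, -9, 8)

(-3, -9, 8)


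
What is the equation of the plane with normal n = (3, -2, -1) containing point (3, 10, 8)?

The plane through P with normal n = (a, b, c) satisfies n·(r - P) = 0,
i.e. ax + by + cz = a·x₀ + b·y₀ + c·z₀.
d = 3·3 + (-2)·10 + (-1)·8
  = 9 - 20 - 8
  = -19
Equation: 3x - 2y - z = -19

3x - 2y - z = -19


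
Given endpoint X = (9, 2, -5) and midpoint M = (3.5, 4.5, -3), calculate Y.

Y = 2M - X
  = (2·3.5 - 9, 2·4.5 - 2, 2·(-3) - (-5))
  = (7 - 9, 9 - 2, -6 + 5)
  = (-2, 7, -1)

(-2, 7, -1)


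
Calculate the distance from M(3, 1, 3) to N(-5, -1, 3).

d = √[(x₂-x₁)² + (y₂-y₁)² + (z₂-z₁)²]
  = √[(-8)² + (-2)² + 0²]
  = √[64 + 4 + 0]
  = √68
  ≈ 8.246

8.246


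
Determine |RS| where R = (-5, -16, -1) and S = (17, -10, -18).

d = √[(x₂-x₁)² + (y₂-y₁)² + (z₂-z₁)²]
  = √[22² + 6² + (-17)²]
  = √[484 + 36 + 289]
  = √809
  ≈ 28.44

28.44


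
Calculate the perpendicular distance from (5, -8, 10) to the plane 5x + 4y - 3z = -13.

distance = |a·x₀ + b·y₀ + c·z₀ - d| / √(a² + b² + c²)
  = |5·5 + 4·(-8) + (-3)·10 - (-13)| / √(5² + 4² + (-3)²)
  = |25 - 32 - 30 + 13| / √(25 + 16 + 9)
  = |-24| / √50
  = 24 / 7.071
  ≈ 3.394

3.394
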